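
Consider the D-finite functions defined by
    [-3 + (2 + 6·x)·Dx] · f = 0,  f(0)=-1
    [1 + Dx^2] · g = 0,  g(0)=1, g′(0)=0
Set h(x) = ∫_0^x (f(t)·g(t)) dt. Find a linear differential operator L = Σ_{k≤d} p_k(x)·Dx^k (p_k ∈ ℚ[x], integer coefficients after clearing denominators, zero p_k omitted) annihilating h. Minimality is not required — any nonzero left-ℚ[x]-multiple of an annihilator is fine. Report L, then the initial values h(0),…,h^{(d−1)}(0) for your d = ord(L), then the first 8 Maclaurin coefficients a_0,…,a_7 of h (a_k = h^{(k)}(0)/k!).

L = (31 + 24·x + 36·x^2)·Dx + (-12 - 36·x)·Dx^2 + (4 + 24·x + 36·x^2)·Dx^3  (order 3).
h: a_k = 0, -1, -3/4, 13/24, -15/64, 983/1920, -1501/1536, 618229/322560, …
ICs: h(0) = 0, h′(0) = -1, h′′(0) = -3/2.

f: a_k = -1, -3/2, 9/8, -27/16, 405/128, -1701/256, 15309/1024, -72171/2048, …
g: a_k = 1, 0, -1/2, 0, 1/24, 0, -1/720, 0, …
h₀=f·g: eliminate ⇒ L₀, order ≤ 1·2.
Integrate: L := L₀·Dx.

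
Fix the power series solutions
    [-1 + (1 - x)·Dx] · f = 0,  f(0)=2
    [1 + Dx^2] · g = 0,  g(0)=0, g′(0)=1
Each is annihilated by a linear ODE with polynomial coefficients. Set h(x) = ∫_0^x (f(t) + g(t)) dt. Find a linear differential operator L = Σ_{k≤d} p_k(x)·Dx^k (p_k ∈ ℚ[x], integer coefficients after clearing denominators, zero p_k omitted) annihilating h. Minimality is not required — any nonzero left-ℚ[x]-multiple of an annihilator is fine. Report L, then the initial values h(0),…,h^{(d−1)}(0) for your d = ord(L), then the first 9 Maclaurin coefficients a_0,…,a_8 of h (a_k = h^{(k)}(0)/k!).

f: a_k = 2, 2, 2, 2, 2, 2, 2, 2, 2, …
g: a_k = 0, 1, 0, -1/6, 0, 1/120, 0, -1/5040, 0, …
Sum ⇒ L₀ = lclm(L_f,L_g) in ℚ(x)⟨Dx⟩.
h=∫h₀ ⇒ L = L₀·Dx.
L = (7 - 2·x + x^2)·Dx + (-3 + 5·x - 3·x^2 + x^3)·Dx^2 + (7 - 2·x + x^2)·Dx^3 + (-3 + 5·x - 3·x^2 + x^3)·Dx^4  (order 4).
h: a_k = 0, 2, 3/2, 2/3, 11/24, 2/5, 241/720, 2/7, 10079/40320, …
ICs: h(0) = 0, h′(0) = 2, h′′(0) = 3, h′′′(0) = 4.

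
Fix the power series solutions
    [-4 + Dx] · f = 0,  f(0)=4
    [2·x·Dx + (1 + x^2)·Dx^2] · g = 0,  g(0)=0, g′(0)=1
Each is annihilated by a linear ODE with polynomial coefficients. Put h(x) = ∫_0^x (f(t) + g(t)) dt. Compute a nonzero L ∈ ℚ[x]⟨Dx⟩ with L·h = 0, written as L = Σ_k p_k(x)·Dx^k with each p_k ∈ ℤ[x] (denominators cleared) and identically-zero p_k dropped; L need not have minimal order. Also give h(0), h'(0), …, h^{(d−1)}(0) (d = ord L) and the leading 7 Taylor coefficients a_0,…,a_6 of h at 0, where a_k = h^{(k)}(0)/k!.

L = (4 - 16·x - 12·x^2 - 16·x^3)·Dx^2 + (-9 - 13·x^2 - 8·x^4)·Dx^3 + (2 + x + 4·x^2 + x^3 + 2·x^4)·Dx^4  (order 4).
h: a_k = 0, 4, 17/2, 32/3, 127/12, 128/15, 103/18, …
ICs: h(0) = 0, h′(0) = 4, h′′(0) = 17, h′′′(0) = 64.

f: a_k = 4, 16, 32, 128/3, 128/3, 512/15, 1024/45, …
g: a_k = 0, 1, 0, -1/3, 0, 1/5, 0, …
L₀ := lclm(L_f,L_g); ord L₀ ≤ 1+2.
h=∫h₀ ⇒ L = L₀·Dx.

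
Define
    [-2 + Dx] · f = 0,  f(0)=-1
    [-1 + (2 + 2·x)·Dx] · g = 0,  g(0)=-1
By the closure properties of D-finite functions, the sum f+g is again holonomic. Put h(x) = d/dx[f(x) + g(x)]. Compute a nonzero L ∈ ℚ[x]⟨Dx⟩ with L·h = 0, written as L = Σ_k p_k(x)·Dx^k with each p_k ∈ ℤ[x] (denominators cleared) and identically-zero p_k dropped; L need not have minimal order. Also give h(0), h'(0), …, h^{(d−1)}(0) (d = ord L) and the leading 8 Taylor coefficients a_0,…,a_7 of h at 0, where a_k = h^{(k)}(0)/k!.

L = (-14 - 8·x) + (-13 - 32·x - 16·x^2)·Dx + (10 + 18·x + 8·x^2)·Dx^2  (order 2).
h: a_k = -5/2, -15/4, -67/16, -241/96, -1129/768, -3151/7680, -26779/92160, 69599/1290240, …
ICs: h(0) = -5/2, h′(0) = -15/4.

f: a_k = -1, -2, -2, -4/3, -2/3, -4/15, -4/45, -8/315, …
g: a_k = -1, -1/2, 1/8, -1/16, 5/128, -7/256, 21/1024, -33/2048, …
Sum ⇒ L₀ = lclm(L_f,L_g) in ℚ(x)⟨Dx⟩.
Differentiate: ansatz ord ≤ ord L₀ ⇒ L.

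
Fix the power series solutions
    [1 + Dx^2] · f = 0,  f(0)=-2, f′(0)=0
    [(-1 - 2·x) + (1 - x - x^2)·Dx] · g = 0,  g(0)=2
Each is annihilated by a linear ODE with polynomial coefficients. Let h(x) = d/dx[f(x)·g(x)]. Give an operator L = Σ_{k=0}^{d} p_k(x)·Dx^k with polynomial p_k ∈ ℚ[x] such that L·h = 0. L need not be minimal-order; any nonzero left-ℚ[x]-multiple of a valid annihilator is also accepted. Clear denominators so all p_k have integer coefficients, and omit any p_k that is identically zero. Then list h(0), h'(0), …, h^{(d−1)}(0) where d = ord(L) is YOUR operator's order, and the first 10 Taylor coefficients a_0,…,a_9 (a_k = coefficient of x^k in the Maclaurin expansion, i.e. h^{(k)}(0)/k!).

L = (3 - 2·x - x^2 + 2·x^3 + x^4) + (4 + 10·x + 6·x^2 + 4·x^3)·Dx + (-1 + x^2 + 2·x^3 + x^4)·Dx^2  (order 2).
h: a_k = -4, -12, -30, -194/3, -785/6, -7619/30, -86303/180, -124121/140, -1807513/1120, -263214179/90720, …
ICs: h(0) = -4, h′(0) = -12.

f: a_k = -2, 0, 1, 0, -1/12, 0, 1/360, 0, -1/20160, 0, …
g: a_k = 2, 2, 4, 6, 10, 16, 26, 42, 68, 110, …
Product ⇒ symmetric product L₀, ord ≤ 2.
h₀' ⇒ L via d/dx closure of L₀.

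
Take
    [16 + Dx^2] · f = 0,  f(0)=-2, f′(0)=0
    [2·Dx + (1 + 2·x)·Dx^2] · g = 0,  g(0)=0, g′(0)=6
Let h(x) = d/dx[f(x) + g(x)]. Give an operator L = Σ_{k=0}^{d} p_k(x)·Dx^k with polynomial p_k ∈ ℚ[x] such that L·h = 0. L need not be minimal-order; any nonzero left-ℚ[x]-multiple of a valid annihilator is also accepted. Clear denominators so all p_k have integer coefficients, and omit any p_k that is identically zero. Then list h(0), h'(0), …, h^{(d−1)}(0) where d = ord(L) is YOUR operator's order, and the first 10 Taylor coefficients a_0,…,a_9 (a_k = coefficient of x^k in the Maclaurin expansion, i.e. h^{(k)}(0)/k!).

L = (160 + 256·x + 256·x^2) + (48 + 224·x + 384·x^2 + 256·x^3)·Dx + (10 + 16·x + 16·x^2)·Dx^2 + (3 + 14·x + 24·x^2 + 16·x^3)·Dx^3  (order 3).
h: a_k = 6, 20, 24, -400/3, 96, -1856/15, 384, -250112/315, 1536, -8692736/2835, …
ICs: h(0) = 6, h′(0) = 20, h′′(0) = 48.

f: a_k = -2, 0, 16, 0, -64/3, 0, 512/45, 0, -1024/315, 0, …
g: a_k = 0, 6, -6, 8, -12, 96/5, -32, 384/7, -96, 512/3, …
Sum ⇒ L₀ = lclm(L_f,L_g) in ℚ(x)⟨Dx⟩.
Derive L from L₀ (diff closure).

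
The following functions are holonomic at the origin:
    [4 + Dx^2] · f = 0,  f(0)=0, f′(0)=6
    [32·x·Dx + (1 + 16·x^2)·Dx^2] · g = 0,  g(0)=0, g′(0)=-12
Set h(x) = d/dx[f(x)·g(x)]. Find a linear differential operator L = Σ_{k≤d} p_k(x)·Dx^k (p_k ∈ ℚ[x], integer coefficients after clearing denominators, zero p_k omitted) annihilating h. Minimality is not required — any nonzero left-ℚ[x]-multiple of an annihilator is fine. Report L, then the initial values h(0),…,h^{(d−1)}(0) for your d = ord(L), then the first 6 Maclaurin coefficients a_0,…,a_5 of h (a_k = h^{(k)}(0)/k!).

f: a_k = 0, 6, 0, -4, 0, 4/5, …
g: a_k = 0, -12, 0, 64, 0, -3072/5, …
f·g: L₀ = L_f ⊗_s L_g, ord ≤ 2·2.
Differentiate: ansatz ord ≤ ord L₀ ⇒ L.
L = (62288 + 2213376·x^2 + 73428992·x^4 + 58982400·x^6 + 3145728·x^8 - 167772160·x^10 + 268435456·x^12) + (35072·x + 2871296·x^3 + 39976960·x^5 + 52428800·x^7 + 83886080·x^9 + 268435456·x^11)·Dx + (15912 + 579328·x^2 + 18954240·x^4 + 19529728·x^6 + 9961472·x^8 - 16777216·x^10 + 134217728·x^12)·Dx^2 + (8768·x + 717824·x^3 + 9994240·x^5 + 13107200·x^7 + 20971520·x^9 + 67108864·x^11)·Dx^3 + (85 + 6496·x^2 + 149248·x^4 + 1196032·x^6 + 2293760·x^8 + 6291456·x^10 + 16777216·x^12)·Dx^4  (order 4).
h: a_k = 0, -144, 0, 1728, 0, -23712, …
ICs: h(0) = 0, h′(0) = -144, h′′(0) = 0, h′′′(0) = 10368.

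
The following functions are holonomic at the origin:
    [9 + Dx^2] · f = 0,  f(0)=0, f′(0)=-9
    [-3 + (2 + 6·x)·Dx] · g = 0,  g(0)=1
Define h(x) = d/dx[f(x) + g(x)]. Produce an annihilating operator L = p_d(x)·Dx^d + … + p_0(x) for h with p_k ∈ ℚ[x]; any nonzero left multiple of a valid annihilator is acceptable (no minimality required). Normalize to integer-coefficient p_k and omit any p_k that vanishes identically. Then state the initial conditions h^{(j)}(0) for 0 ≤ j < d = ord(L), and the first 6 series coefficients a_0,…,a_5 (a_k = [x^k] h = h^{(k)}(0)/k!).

f: a_k = 0, -9, 0, 27/2, 0, -243/40, …
g: a_k = 1, 3/2, -9/8, 27/16, -405/128, 1701/256, …
L₀ := lclm(L_f,L_g); ord L₀ ≤ 2+1.
Differentiate: ansatz ord ≤ ord L₀ ⇒ L.
L = (-513 - 648·x - 972·x^2) + (-126 - 810·x - 1944·x^2 - 1944·x^3)·Dx + (-57 - 72·x - 108·x^2)·Dx^2 + (-14 - 90·x - 216·x^2 - 216·x^3)·Dx^3  (order 3).
h: a_k = -15/2, -9/4, 729/16, -405/32, 729/256, -45927/512, …
ICs: h(0) = -15/2, h′(0) = -9/4, h′′(0) = 729/8.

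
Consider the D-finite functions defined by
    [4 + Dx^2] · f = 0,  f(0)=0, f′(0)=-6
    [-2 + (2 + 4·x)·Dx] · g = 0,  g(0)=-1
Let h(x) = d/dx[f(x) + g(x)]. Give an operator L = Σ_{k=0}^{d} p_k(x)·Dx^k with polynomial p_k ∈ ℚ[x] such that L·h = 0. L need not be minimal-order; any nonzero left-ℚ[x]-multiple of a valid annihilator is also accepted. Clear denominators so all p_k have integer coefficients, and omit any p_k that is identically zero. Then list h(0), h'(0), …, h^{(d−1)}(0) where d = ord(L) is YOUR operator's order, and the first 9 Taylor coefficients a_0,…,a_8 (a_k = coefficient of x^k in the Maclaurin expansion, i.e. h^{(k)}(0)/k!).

f: a_k = 0, -6, 0, 4, 0, -4/5, 0, 8/105, 0, …
g: a_k = -1, -1, 1/2, -1/2, 5/8, -7/8, 21/16, -33/16, 429/128, …
Sum ⇒ L₀ = lclm(L_f,L_g) in ℚ(x)⟨Dx⟩.
h₀' ⇒ L via d/dx closure of L₀.
L = (-76 - 64·x - 64·x^2) + (-28 - 120·x - 192·x^2 - 128·x^3)·Dx + (-19 - 16·x - 16·x^2)·Dx^2 + (-7 - 30·x - 48·x^2 - 32·x^3)·Dx^3  (order 3).
h: a_k = -7, 1, 21/2, 5/2, -67/8, 63/8, -3337/240, 429/16, -676187/13440, …
ICs: h(0) = -7, h′(0) = 1, h′′(0) = 21.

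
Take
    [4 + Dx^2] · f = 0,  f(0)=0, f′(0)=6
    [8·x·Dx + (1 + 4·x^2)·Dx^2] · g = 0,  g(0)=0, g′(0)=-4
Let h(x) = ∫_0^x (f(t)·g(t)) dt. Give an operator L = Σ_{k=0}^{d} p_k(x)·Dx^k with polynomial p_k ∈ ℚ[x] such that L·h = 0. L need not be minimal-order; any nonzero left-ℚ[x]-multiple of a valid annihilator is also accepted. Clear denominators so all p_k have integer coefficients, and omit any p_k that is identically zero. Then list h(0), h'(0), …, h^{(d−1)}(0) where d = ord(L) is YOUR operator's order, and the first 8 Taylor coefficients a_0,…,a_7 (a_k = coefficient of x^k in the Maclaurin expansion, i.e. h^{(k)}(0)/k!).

f: a_k = 0, 6, 0, -4, 0, 4/5, 0, -8/105, …
g: a_k = 0, -4, 0, 16/3, 0, -64/5, 0, 256/7, …
Sym-product of L_f,L_g gives L₀ (≤ ord 4).
Integrate: L := L₀·Dx.
L = (80 + 832·x^2 + 1408·x^4 + 2048·x^6 + 2048·x^8)·Dx + (96·x + 640·x^3 + 1536·x^5 + 2048·x^7)·Dx^2 + (24 + 256·x^2 + 576·x^4 + 1024·x^6 + 1024·x^8)·Dx^3 + (24·x + 160·x^3 + 384·x^5 + 512·x^7)·Dx^4 + (1 + 12·x^2 + 56·x^4 + 128·x^6 + 128·x^8)·Dx^5  (order 5).
h: a_k = 0, 0, 0, -8, 0, 48/5, 0, -304/21, …
ICs: h(0) = 0, h′(0) = 0, h′′(0) = 0, h′′′(0) = -48, h′′′′(0) = 0.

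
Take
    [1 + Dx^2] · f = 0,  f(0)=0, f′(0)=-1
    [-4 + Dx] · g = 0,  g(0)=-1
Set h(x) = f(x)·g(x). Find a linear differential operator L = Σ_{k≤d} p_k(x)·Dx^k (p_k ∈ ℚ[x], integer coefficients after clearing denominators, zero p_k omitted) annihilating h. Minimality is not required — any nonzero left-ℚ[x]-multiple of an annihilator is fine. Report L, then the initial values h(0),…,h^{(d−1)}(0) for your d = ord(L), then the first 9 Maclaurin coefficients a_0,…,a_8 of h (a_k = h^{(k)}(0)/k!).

f: a_k = 0, -1, 0, 1/6, 0, -1/120, 0, 1/5040, 0, …
g: a_k = -1, -4, -8, -32/3, -32/3, -128/15, -256/45, -1024/315, -512/315, …
Sym-product of L_f,L_g gives L₀ (≤ ord 2).
L = 17 - 8·Dx + Dx^2  (order 2).
h: a_k = 0, 1, 4, 47/6, 10, 1121/120, 611/90, 20047/5040, 23/12, …
ICs: h(0) = 0, h′(0) = 1.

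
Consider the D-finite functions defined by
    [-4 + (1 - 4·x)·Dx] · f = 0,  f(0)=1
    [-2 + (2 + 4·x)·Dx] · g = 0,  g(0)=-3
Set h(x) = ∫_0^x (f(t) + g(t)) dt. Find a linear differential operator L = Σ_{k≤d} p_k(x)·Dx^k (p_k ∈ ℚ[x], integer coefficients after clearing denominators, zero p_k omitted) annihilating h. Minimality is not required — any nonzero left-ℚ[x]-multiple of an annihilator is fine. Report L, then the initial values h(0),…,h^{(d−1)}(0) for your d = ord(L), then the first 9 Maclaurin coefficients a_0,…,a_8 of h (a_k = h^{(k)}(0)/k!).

f: a_k = 1, 4, 16, 64, 256, 1024, 4096, 16384, 65536, …
g: a_k = -3, -3, 3/2, -3/2, 15/8, -21/8, 63/16, -99/16, 1287/128, …
h₀=f+g: left-lcm gives L₀, ord ≤ 2.
Integrate: L := L₀·Dx.
L = (-12 - 16·x)·Dx + (11 + 40·x + 48·x^2)·Dx^2 + (-1 - 2·x + 16·x^2 + 32·x^3)·Dx^3  (order 3).
h: a_k = 0, -2, 1/2, 35/6, 125/8, 2063/40, 8171/48, 65599/112, 262045/128, …
ICs: h(0) = 0, h′(0) = -2, h′′(0) = 1.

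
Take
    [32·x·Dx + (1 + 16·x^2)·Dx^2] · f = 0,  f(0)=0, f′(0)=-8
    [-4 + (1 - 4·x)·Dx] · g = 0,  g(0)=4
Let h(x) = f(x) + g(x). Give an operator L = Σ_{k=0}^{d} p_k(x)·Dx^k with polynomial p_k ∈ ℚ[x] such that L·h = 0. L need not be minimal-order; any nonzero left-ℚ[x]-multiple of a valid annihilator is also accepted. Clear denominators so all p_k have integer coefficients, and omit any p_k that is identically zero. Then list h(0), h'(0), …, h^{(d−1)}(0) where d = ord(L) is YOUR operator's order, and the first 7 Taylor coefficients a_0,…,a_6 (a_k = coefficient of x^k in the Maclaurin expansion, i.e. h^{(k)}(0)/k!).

L = (32 - 512·x - 1536·x^2)·Dx + (-16 + 32·x - 256·x^2 - 1536·x^3)·Dx^2 + (1 - 256·x^4)·Dx^3  (order 3).
h: a_k = 4, 8, 64, 896/3, 1024, 18432/5, 16384, …
ICs: h(0) = 4, h′(0) = 8, h′′(0) = 128.

f: a_k = 0, -8, 0, 128/3, 0, -2048/5, 0, …
g: a_k = 4, 16, 64, 256, 1024, 4096, 16384, …
L₀ := lclm(L_f,L_g); ord L₀ ≤ 2+1.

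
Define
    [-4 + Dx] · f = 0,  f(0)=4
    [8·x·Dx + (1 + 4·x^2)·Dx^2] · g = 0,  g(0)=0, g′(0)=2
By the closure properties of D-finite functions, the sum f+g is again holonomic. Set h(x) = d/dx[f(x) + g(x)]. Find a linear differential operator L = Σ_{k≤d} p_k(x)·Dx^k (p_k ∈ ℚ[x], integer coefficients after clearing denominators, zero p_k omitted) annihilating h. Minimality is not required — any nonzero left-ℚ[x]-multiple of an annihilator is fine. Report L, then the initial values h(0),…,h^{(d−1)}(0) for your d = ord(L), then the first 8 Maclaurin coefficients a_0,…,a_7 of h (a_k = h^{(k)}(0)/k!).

L = (8 - 32·x - 96·x^2 - 128·x^3) + (-6 - 8·x^2 - 64·x^4)·Dx + (1 + 2·x + 8·x^2 + 8·x^3 + 16·x^4)·Dx^2  (order 2).
h: a_k = 18, 64, 120, 512/3, 608/3, 2048/15, -1664/45, 16384/315, …
ICs: h(0) = 18, h′(0) = 64.

f: a_k = 4, 16, 32, 128/3, 128/3, 512/15, 1024/45, 4096/315, …
g: a_k = 0, 2, 0, -8/3, 0, 32/5, 0, -128/7, …
f+g: L₀ = lclm(L_f,L_g), ord ≤ 1+2.
h₀' ⇒ L via d/dx closure of L₀.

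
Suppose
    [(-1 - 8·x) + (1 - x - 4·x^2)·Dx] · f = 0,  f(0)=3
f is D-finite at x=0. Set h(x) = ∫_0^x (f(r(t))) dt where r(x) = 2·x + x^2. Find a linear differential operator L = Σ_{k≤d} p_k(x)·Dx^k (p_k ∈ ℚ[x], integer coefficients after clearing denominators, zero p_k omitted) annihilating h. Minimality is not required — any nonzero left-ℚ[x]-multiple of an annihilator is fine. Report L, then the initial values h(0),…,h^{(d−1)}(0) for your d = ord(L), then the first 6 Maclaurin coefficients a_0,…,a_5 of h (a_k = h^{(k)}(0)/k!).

L = (2 + 34·x + 48·x^2 + 16·x^3)·Dx + (-1 + 2·x + 17·x^2 + 16·x^3 + 4·x^4)·Dx^2  (order 2).
h: a_k = 0, 3, 3, 21, 69, 1731/5, …
ICs: h(0) = 0, h′(0) = 3.

f: a_k = 3, 3, 15, 27, 87, 195, …
Substitute x→r, Dx→(1/r')Dx; clear ⇒ L₀.
h=∫h₀ ⇒ L = L₀·Dx.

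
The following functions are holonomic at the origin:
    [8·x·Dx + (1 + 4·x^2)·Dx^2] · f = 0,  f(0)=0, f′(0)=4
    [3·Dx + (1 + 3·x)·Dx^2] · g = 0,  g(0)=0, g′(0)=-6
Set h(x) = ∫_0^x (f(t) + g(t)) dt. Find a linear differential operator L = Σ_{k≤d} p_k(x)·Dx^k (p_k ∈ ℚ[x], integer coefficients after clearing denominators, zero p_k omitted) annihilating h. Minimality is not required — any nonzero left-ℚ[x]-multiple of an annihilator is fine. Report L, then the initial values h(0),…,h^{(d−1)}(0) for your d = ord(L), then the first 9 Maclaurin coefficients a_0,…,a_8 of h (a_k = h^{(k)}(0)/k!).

f: a_k = 0, 4, 0, -16/3, 0, 64/5, 0, -256/7, 0, …
g: a_k = 0, -6, 9, -18, 81/2, -486/5, 243, -4374/7, 6561/4, …
Weyl lclm of L_f,L_g ⇒ L₀ (ord ≤ 4).
∫: right-multiply L₀ by Dx.
L = (-24 - 216·x + 288·x^2 + 288·x^3)·Dx^2 + (-26 - 48·x - 120·x^2 + 576·x^3 + 576·x^4)·Dx^3 + (-3 - x + 24·x^2 + 32·x^3 + 144·x^4 + 144·x^5)·Dx^4  (order 4).
h: a_k = 0, 0, -1, 3, -35/6, 81/10, -211/15, 243/7, -2315/28, …
ICs: h(0) = 0, h′(0) = 0, h′′(0) = -2, h′′′(0) = 18.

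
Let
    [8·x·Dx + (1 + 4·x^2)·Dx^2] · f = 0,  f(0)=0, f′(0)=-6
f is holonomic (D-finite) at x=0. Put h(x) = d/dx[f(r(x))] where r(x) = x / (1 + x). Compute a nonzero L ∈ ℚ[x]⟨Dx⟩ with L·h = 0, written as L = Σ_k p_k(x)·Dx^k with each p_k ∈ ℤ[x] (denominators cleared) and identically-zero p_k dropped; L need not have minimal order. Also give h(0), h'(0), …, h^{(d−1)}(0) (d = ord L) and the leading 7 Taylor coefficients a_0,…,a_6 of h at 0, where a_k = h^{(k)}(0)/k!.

L = (2 + 10·x) + (1 + 2·x + 5·x^2)·Dx  (order 1).
h: a_k = -6, 12, 6, -72, 114, 132, -834, …
ICs: h(0) = -6.

f: a_k = 0, -6, 0, 8, 0, -96/5, 0, …
Change of var in L_f (x↦r) gives L₀.
Derive L from L₀ (diff closure).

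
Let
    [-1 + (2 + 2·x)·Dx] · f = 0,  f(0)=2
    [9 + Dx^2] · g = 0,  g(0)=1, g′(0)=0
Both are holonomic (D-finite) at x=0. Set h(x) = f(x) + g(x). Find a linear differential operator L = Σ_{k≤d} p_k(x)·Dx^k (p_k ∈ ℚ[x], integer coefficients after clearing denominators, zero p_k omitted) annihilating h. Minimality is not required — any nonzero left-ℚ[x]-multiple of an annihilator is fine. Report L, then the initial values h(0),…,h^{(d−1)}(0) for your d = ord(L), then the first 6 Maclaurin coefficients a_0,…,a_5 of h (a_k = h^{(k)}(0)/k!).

f: a_k = 2, 1, -1/4, 1/8, -5/64, 7/128, …
g: a_k = 1, 0, -9/2, 0, 27/8, 0, …
L₀ := lclm(L_f,L_g); ord L₀ ≤ 1+2.
L = (-351 - 648·x - 324·x^2) + (630 + 1926·x + 1944·x^2 + 648·x^3)·Dx + (-39 - 72·x - 36·x^2)·Dx^2 + (70 + 214·x + 216·x^2 + 72·x^3)·Dx^3  (order 3).
h: a_k = 3, 1, -19/4, 1/8, 211/64, 7/128, …
ICs: h(0) = 3, h′(0) = 1, h′′(0) = -19/2.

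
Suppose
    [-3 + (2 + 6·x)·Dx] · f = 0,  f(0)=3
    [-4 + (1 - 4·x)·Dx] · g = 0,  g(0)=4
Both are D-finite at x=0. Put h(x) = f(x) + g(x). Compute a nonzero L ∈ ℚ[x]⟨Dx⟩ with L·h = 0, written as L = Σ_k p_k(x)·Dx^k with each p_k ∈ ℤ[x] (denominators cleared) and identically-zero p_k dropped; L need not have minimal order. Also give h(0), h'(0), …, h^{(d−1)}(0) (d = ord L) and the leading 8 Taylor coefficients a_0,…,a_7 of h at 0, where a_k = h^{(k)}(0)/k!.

f: a_k = 3, 9/2, -27/8, 81/16, -1215/128, 5103/256, -45927/1024, 216513/2048, …
g: a_k = 4, 16, 64, 256, 1024, 4096, 16384, 65536, …
Sum ⇒ L₀ = lclm(L_f,L_g) in ℚ(x)⟨Dx⟩.
L = (228 + 432·x) + (-137 - 696·x - 1296·x^2)·Dx + (10 + 62·x - 192·x^2 - 864·x^3)·Dx^2  (order 2).
h: a_k = 7, 41/2, 485/8, 4177/16, 129857/128, 1053679/256, 16731289/1024, 134434241/2048, …
ICs: h(0) = 7, h′(0) = 41/2.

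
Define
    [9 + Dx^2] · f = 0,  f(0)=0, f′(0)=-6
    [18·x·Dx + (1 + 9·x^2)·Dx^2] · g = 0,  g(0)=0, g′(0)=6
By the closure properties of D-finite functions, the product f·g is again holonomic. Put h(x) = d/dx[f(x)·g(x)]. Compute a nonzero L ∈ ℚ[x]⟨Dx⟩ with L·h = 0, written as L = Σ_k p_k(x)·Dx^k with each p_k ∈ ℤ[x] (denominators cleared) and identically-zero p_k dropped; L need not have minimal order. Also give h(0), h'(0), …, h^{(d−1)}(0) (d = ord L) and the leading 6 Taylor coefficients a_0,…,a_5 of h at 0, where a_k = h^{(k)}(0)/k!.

f: a_k = 0, -6, 0, 9, 0, -81/20, …
g: a_k = 0, 6, 0, -18, 0, 486/5, …
h₀=f·g: eliminate ⇒ L₀, order ≤ 2·2.
h=h₀': d/dx-closure on L₀ ⇒ L.
L = (8910 + 214326·x^2 + 3024621·x^4 + 5668704·x^6 + 6377292·x^8 + 9565938·x^10 + 43046721·x^12) + (5508·x + 207036·x^3 + 1837080·x^5 + 4723920·x^7 + 10628820·x^9 + 19131876·x^11)·Dx + (1080 + 27540·x^2 + 389286·x^4 + 971028·x^6 + 1889568·x^8 + 4251528·x^10 + 9565938·x^12)·Dx^2 + (612·x + 23004·x^3 + 204120·x^5 + 524880·x^7 + 1180980·x^9 + 2125764·x^11)·Dx^3 + (10 + 414·x^2 + 5913·x^4 + 37908·x^6 + 131220·x^8 + 354294·x^10 + 531441·x^12)·Dx^4  (order 4).
h: a_k = 0, -72, 0, 648, 0, -4617, …
ICs: h(0) = 0, h′(0) = -72, h′′(0) = 0, h′′′(0) = 3888.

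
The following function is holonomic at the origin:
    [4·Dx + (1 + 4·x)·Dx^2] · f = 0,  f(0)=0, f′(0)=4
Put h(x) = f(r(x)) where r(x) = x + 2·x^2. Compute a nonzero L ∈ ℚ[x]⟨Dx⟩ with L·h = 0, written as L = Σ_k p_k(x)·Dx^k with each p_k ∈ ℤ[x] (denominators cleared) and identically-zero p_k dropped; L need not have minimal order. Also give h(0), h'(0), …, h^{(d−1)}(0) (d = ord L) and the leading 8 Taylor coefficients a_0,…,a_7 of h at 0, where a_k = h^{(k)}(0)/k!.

L = (16·x + 32·x^2)·Dx + (1 + 8·x + 24·x^2 + 32·x^3)·Dx^2  (order 2).
h: a_k = 0, 4, 0, -32/3, 32, -256/5, 0, 2048/7, …
ICs: h(0) = 0, h′(0) = 4.

f: a_k = 0, 4, -8, 64/3, -64, 1024/5, -2048/3, 16384/7, …
f∘r: x↦r, Dx↦Dx/r' in L_f ⇒ L₀.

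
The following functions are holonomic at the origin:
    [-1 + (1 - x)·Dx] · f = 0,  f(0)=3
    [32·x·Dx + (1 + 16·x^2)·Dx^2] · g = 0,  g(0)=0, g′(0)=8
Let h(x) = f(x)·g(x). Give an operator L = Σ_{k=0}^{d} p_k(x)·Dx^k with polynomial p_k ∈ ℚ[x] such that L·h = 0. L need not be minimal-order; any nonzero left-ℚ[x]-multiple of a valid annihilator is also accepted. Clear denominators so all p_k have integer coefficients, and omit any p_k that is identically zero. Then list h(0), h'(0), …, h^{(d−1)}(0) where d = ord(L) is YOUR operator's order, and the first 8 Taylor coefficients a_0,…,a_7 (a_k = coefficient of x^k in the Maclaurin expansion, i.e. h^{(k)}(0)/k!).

f: a_k = 3, 3, 3, 3, 3, 3, 3, 3, …
g: a_k = 0, 8, 0, -128/3, 0, 2048/5, 0, -32768/7, …
L₀ := L_f ⊗_s L_g (sym. prod.), ord ≤ 2.
L = 32·x + (2 - 32·x + 64·x^2)·Dx + (-1 + x - 16·x^2 + 16·x^3)·Dx^2  (order 2).
h: a_k = 0, 24, 24, -104, -104, 5624/5, 5624/5, -452152/35, …
ICs: h(0) = 0, h′(0) = 24.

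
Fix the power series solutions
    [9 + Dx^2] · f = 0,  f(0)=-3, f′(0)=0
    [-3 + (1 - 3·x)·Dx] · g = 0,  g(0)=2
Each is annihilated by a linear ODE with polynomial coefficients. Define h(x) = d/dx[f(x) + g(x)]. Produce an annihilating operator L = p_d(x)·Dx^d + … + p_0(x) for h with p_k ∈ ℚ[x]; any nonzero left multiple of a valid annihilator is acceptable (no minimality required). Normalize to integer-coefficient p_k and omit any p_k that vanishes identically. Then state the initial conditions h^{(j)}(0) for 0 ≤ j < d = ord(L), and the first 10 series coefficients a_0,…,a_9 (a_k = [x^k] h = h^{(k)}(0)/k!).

f: a_k = -3, 0, 27/2, 0, -81/8, 0, 243/80, 0, -2187/4480, 0, …
g: a_k = 2, 6, 18, 54, 162, 486, 1458, 4374, 13122, 39366, …
Weyl lclm of L_f,L_g ⇒ L₀ (ord ≤ 3).
h=h₀': d/dx-closure on L₀ ⇒ L.
L = (702 - 324·x + 486·x^2) + (-63 + 243·x - 243·x^2 + 243·x^3)·Dx + (78 - 36·x + 54·x^2)·Dx^2 + (-7 + 27·x - 27·x^2 + 27·x^3)·Dx^3  (order 3).
h: a_k = 6, 63, 162, 1215/2, 2430, 350649/40, 30618, 58784373/560, 354294, 5290792587/4480, …
ICs: h(0) = 6, h′(0) = 63, h′′(0) = 324.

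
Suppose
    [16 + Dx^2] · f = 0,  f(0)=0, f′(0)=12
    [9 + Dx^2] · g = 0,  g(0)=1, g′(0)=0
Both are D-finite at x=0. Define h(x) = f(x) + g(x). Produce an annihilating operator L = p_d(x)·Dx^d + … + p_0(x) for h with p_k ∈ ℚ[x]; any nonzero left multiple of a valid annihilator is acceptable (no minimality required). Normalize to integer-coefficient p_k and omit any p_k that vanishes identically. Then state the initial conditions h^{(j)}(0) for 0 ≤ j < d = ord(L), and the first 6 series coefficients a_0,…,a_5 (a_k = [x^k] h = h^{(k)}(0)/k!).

f: a_k = 0, 12, 0, -32, 0, 128/5, …
g: a_k = 1, 0, -9/2, 0, 27/8, 0, …
Weyl lclm of L_f,L_g ⇒ L₀ (ord ≤ 4).
L = 144 + 25·Dx^2 + Dx^4  (order 4).
h: a_k = 1, 12, -9/2, -32, 27/8, 128/5, …
ICs: h(0) = 1, h′(0) = 12, h′′(0) = -9, h′′′(0) = -192.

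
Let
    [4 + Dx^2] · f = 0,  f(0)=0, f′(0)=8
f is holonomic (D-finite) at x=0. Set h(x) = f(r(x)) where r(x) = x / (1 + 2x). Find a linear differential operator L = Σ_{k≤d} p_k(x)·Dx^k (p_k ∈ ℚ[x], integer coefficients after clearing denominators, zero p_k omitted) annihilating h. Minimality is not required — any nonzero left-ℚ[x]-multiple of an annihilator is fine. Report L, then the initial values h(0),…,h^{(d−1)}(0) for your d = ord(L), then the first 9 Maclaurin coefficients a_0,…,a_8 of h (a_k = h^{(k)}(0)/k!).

L = 4 + (4 + 24·x + 48·x^2 + 32·x^3)·Dx + (1 + 8·x + 24·x^2 + 32·x^3 + 16·x^4)·Dx^2  (order 2).
h: a_k = 0, 8, -16, 80/3, -32, 16/15, 160, -221792/315, 101824/45, …
ICs: h(0) = 0, h′(0) = 8.

f: a_k = 0, 8, 0, -16/3, 0, 16/15, 0, -32/315, 0, …
f∘r: x↦r, Dx↦Dx/r' in L_f ⇒ L₀.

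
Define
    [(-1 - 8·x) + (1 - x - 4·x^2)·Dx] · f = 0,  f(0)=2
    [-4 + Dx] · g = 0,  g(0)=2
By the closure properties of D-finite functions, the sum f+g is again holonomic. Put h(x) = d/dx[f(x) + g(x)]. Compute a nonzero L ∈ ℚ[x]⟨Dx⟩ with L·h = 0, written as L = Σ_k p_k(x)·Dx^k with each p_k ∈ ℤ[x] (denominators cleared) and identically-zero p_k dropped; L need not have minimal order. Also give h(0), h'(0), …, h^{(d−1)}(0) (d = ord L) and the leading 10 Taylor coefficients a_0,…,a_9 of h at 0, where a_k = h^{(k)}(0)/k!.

f: a_k = 2, 2, 10, 18, 58, 130, 362, 882, 2330, 5858, …
g: a_k = 2, 8, 16, 64/3, 64/3, 256/15, 512/45, 2048/315, 1024/315, 4096/2835, …
L₀ := lclm(L_f,L_g); ord L₀ ≤ 1+1.
Derive L from L₀ (diff closure).
L = (28 + 848·x + 896·x^2 + 4608·x^3 + 3072·x^4) + (-19 - 192·x - 472·x^2 - 1152·x^3 + 640·x^4 + 1024·x^5)·Dx + (3 - 5·x + 62·x^2 - 352·x^4 - 256·x^5)·Dx^2  (order 2).
h: a_k = 10, 52, 118, 952/3, 2206/3, 33604/15, 279878/45, 5879792/315, 16611526/315, 430312684/2835, …
ICs: h(0) = 10, h′(0) = 52.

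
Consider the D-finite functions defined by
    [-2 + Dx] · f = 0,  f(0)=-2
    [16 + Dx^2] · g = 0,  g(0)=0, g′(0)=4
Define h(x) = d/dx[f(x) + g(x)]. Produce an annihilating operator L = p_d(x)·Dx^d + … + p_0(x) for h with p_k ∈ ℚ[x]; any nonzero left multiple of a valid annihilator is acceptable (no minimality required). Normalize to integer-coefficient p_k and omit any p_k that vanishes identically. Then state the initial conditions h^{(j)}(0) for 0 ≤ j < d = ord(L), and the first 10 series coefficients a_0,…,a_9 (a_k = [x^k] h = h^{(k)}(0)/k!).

L = 32 - 16·Dx + 2·Dx^2 - Dx^3  (order 3).
h: a_k = 0, -8, -40, -16/3, 40, -16/15, -208/9, -32/315, 136/21, -16/2835, …
ICs: h(0) = 0, h′(0) = -8, h′′(0) = -80.

f: a_k = -2, -4, -4, -8/3, -4/3, -8/15, -8/45, -16/315, -4/315, -8/2835, …
g: a_k = 0, 4, 0, -32/3, 0, 128/15, 0, -1024/315, 0, 2048/2835, …
Sum ⇒ L₀ = lclm(L_f,L_g) in ℚ(x)⟨Dx⟩.
Derive L from L₀ (diff closure).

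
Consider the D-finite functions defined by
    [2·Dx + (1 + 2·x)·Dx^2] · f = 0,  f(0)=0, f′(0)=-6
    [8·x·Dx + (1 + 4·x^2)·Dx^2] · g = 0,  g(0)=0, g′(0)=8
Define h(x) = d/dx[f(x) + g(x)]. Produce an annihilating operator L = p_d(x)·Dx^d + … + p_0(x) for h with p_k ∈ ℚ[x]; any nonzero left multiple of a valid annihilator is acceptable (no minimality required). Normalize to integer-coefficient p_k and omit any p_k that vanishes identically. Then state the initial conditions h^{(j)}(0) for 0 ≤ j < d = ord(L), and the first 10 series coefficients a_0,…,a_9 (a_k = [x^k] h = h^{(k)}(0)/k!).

L = (-8 - 48·x + 96·x^2 + 64·x^3) + (-8 - 16·x + 192·x^3 + 128·x^4)·Dx + (-1 + 2·x + 8·x^2 + 16·x^3 + 48·x^4 + 32·x^5)·Dx^2  (order 2).
h: a_k = 2, 12, -56, 48, 32, 192, -896, 768, 512, 3072, …
ICs: h(0) = 2, h′(0) = 12.

f: a_k = 0, -6, 6, -8, 12, -96/5, 32, -384/7, 96, -512/3, …
g: a_k = 0, 8, 0, -32/3, 0, 128/5, 0, -512/7, 0, 2048/9, …
Weyl lclm of L_f,L_g ⇒ L₀ (ord ≤ 4).
Derive L from L₀ (diff closure).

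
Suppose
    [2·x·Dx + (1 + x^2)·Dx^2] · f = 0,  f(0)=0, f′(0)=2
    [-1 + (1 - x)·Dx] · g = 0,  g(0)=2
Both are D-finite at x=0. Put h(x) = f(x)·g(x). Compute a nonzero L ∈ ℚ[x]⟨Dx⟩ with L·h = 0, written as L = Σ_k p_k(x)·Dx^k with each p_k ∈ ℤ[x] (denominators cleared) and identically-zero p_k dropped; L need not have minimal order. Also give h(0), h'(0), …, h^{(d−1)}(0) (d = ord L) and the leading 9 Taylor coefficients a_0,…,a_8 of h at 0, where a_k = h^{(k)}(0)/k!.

f: a_k = 0, 2, 0, -2/3, 0, 2/5, 0, -2/7, 0, …
g: a_k = 2, 2, 2, 2, 2, 2, 2, 2, 2, …
Sym-product of L_f,L_g gives L₀ (≤ ord 2).
L = 2·x + (2 - 2·x + 4·x^2)·Dx + (-1 + x - x^2 + x^3)·Dx^2  (order 2).
h: a_k = 0, 4, 4, 8/3, 8/3, 52/15, 52/15, 304/105, 304/105, …
ICs: h(0) = 0, h′(0) = 4.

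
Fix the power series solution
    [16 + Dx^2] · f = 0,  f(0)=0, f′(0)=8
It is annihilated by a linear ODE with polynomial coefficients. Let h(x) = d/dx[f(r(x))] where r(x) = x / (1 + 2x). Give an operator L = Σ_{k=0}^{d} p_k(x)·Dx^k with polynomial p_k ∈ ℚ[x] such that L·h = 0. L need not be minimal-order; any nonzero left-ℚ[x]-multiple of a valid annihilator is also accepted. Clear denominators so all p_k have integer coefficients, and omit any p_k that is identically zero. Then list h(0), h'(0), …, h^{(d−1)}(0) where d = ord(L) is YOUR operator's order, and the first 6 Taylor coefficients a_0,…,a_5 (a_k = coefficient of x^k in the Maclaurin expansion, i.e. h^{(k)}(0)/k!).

f: a_k = 0, 8, 0, -64/3, 0, 256/15, …
h₀=f(r): pull back L_f along r ⇒ L₀.
h₀' ⇒ L via d/dx closure of L₀.
L = (40 + 96·x + 96·x^2) + (12 + 72·x + 144·x^2 + 96·x^3)·Dx + (1 + 8·x + 24·x^2 + 32·x^3 + 16·x^4)·Dx^2  (order 2).
h: a_k = 8, -32, 32, 256, -5504/3, 7680, …
ICs: h(0) = 8, h′(0) = -32.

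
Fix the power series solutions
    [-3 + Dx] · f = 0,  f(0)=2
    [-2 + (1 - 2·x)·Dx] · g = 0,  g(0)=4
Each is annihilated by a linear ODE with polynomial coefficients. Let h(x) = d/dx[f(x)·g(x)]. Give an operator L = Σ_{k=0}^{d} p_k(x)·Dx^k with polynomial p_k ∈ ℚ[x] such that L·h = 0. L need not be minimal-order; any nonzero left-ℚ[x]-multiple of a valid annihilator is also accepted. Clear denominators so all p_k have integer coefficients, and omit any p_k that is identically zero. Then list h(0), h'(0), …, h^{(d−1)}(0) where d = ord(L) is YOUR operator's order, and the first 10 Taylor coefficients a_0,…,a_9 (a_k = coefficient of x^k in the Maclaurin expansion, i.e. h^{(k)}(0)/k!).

L = (29 - 60·x + 36·x^2) + (-5 + 16·x - 12·x^2)·Dx  (order 1).
h: a_k = 40, 232, 804, 2252, 5711, 13755, 321193/10, 5139817/70, 92518893/560, 205598269/560, …
ICs: h(0) = 40.

f: a_k = 2, 6, 9, 9, 27/4, 81/20, 81/40, 243/280, 729/2240, 243/2240, …
g: a_k = 4, 8, 16, 32, 64, 128, 256, 512, 1024, 2048, …
L₀ := L_f ⊗_s L_g (sym. prod.), ord ≤ 1.
h₀' ⇒ L via d/dx closure of L₀.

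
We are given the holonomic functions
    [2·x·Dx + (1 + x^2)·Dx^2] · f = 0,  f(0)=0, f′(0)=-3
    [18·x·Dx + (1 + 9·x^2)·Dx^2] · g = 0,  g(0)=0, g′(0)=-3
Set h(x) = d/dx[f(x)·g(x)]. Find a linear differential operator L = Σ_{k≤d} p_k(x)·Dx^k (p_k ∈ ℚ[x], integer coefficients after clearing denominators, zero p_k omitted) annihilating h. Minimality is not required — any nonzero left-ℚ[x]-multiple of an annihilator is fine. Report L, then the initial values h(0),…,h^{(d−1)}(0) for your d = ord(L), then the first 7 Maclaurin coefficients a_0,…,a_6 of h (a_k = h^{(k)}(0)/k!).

f: a_k = 0, -3, 0, 1, 0, -3/5, 0, …
g: a_k = 0, -3, 0, 9, 0, -243/5, 0, …
h₀=f·g: eliminate ⇒ L₀, order ≤ 2·2.
Differentiate: ansatz ord ≤ ord L₀ ⇒ L.
L = (-216·x - 3600·x^3 - 5184·x^5 + 6480·x^7 + 17496·x^9) + (-40 - 1452·x^2 - 6480·x^4 - 4536·x^6 + 22680·x^8 + 26244·x^10)·Dx + (-80·x - 980·x^3 - 2160·x^5 + 2952·x^7 + 12960·x^9 + 8748·x^11)·Dx^2 + (-1 - 20·x^2 - 109·x^4 + 981·x^8 + 1620·x^10 + 729·x^12)·Dx^3  (order 3).
h: a_k = 0, 18, 0, -120, 0, 4698/5, 0, …
ICs: h(0) = 0, h′(0) = 18, h′′(0) = 0.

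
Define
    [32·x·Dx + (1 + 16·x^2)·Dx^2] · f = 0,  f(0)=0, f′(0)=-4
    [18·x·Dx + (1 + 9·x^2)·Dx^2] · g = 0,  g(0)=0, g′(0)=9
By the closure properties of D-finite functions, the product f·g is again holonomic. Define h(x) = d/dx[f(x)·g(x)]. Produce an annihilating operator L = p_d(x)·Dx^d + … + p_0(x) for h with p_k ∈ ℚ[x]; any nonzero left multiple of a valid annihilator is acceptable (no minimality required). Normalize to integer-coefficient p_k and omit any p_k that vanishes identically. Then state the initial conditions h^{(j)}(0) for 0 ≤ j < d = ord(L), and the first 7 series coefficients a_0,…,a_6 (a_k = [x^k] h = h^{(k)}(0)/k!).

L = (-3456·x - 144000·x^3 - 1327104·x^5 + 4147200·x^7 + 71663616·x^9) + (-100 - 11532·x^2 - 259200·x^4 - 1161216·x^6 + 14515200·x^8 + 107495424·x^10)·Dx + (-200·x - 7880·x^3 - 86400·x^5 + 194112·x^7 + 8294400·x^9 + 35831808·x^11)·Dx^2 + (-1 - 50·x^2 - 769·x^4 + 110736·x^8 + 1036800·x^10 + 2985984·x^12)·Dx^3  (order 3).
h: a_k = 0, -72, 0, 1200, 0, -90072/5, 0, …
ICs: h(0) = 0, h′(0) = -72, h′′(0) = 0.

f: a_k = 0, -4, 0, 64/3, 0, -1024/5, 0, …
g: a_k = 0, 9, 0, -27, 0, 729/5, 0, …
L₀ := L_f ⊗_s L_g (sym. prod.), ord ≤ 4.
Derive L from L₀ (diff closure).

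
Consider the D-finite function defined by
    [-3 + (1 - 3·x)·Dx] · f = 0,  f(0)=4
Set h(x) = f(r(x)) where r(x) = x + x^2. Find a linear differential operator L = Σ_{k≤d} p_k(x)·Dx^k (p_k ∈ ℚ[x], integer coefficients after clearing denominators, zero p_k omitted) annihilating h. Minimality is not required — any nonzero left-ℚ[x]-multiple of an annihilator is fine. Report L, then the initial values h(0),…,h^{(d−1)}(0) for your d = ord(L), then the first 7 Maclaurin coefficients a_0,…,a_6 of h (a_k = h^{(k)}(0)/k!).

L = (3 + 6·x) + (-1 + 3·x + 3·x^2)·Dx  (order 1).
h: a_k = 4, 12, 48, 180, 684, 2592, 9828, …
ICs: h(0) = 4.

f: a_k = 4, 12, 36, 108, 324, 972, 2916, …
f∘r: x↦r, Dx↦Dx/r' in L_f ⇒ L₀.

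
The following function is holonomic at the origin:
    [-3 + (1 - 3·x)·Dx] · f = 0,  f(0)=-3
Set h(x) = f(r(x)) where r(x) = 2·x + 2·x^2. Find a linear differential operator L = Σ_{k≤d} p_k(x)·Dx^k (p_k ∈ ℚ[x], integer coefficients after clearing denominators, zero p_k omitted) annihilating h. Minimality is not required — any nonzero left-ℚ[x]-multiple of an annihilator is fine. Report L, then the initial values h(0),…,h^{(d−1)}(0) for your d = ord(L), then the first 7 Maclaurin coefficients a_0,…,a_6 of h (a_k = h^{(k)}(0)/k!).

L = (6 + 12·x) + (-1 + 6·x + 6·x^2)·Dx  (order 1).
h: a_k = -3, -18, -126, -864, -5940, -40824, -280584, …
ICs: h(0) = -3.

f: a_k = -3, -9, -27, -81, -243, -729, -2187, …
h₀=f(r): pull back L_f along r ⇒ L₀.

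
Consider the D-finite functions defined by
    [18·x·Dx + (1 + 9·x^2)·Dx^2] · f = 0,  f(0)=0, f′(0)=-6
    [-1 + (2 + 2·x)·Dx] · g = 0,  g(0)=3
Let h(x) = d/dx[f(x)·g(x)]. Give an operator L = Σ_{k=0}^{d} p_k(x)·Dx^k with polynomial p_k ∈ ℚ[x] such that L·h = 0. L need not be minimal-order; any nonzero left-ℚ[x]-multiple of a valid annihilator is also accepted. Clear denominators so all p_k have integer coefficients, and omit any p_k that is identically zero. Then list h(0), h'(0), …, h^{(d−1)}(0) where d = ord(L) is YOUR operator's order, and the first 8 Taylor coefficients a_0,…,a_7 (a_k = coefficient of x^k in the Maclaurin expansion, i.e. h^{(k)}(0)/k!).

f: a_k = 0, -6, 0, 18, 0, -486/5, 0, 4374/7, …
g: a_k = 3, 3/2, -3/8, 3/16, -15/128, 21/256, -63/1024, 99/2048, …
L₀ := L_f ⊗_s L_g (sym. prod.), ord ≤ 2.
h₀' ⇒ L via d/dx closure of L₀.
L = (23 + 120·x - 570·x^2 - 648·x^3 - 81·x^4) + (52 + 220·x - 936·x^2 - 3048·x^3 - 2268·x^4 - 324·x^5)·Dx + (4 - 40·x - 68·x^2 - 432·x^3 - 948·x^4 - 648·x^5 - 108·x^6)·Dx^2  (order 2).
h: a_k = -18, -18, 675/4, 207/2, -95247/64, -274401/320, 34214319/2560, 32981661/4480, …
ICs: h(0) = -18, h′(0) = -18.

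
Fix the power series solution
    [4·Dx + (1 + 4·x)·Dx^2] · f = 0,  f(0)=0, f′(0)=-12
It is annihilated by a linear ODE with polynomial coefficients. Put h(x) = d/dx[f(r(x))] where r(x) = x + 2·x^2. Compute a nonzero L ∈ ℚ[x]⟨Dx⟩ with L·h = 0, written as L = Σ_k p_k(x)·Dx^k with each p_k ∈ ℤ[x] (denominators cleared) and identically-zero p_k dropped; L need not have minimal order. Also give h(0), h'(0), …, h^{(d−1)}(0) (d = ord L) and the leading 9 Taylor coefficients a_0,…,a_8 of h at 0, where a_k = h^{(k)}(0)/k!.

f: a_k = 0, -12, 24, -64, 192, -3072/5, 2048, -49152/7, 24576, …
Change of var in L_f (x↦r) gives L₀.
Derive L from L₀ (diff closure).
L = (16·x + 32·x^2) + (1 + 8·x + 24·x^2 + 32·x^3)·Dx  (order 1).
h: a_k = -12, 0, 96, -384, 768, 0, -6144, 24576, -49152, …
ICs: h(0) = -12.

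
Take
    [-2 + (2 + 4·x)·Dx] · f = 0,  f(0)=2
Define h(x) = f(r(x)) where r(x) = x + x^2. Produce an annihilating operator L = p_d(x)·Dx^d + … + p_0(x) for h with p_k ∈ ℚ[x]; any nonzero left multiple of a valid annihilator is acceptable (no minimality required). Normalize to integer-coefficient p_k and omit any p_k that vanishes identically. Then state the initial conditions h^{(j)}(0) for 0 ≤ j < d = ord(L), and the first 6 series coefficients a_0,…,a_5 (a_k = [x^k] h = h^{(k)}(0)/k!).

L = (-1 - 2·x) + (1 + 2·x + 2·x^2)·Dx  (order 1).
h: a_k = 2, 2, 1, -1, 3/4, -1/4, …
ICs: h(0) = 2.

f: a_k = 2, 2, -1, 1, -5/4, 7/4, …
f∘r: x↦r, Dx↦Dx/r' in L_f ⇒ L₀.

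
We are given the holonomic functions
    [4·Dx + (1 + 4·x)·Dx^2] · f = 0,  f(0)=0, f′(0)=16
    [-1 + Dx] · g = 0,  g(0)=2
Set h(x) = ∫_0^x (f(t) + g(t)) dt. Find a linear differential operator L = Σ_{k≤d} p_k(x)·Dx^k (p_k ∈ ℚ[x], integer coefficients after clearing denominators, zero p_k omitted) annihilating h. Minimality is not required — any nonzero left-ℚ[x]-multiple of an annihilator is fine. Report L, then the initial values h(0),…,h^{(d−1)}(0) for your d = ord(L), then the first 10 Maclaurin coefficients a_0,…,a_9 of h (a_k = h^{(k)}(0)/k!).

f: a_k = 0, 16, -32, 256/3, -256, 4096/5, -8192/3, 65536/7, -32768, 1048576/9, …
g: a_k = 2, 2, 1, 1/3, 1/12, 1/60, 1/360, 1/2520, 1/20160, 1/181440, …
L₀ := lclm(L_f,L_g); ord L₀ ≤ 2+1.
h=∫₀ˣh₀: take L = L₀·Dx.
L = (-36 - 16·x)·Dx^2 + (31 - 8·x - 16·x^2)·Dx^3 + (5 + 24·x + 16·x^2)·Dx^4  (order 4).
h: a_k = 0, 2, 9, -31/3, 257/12, -3071/60, 49153/360, -983039/2520, 3370423/2880, -660602879/181440, …
ICs: h(0) = 0, h′(0) = 2, h′′(0) = 18, h′′′(0) = -62.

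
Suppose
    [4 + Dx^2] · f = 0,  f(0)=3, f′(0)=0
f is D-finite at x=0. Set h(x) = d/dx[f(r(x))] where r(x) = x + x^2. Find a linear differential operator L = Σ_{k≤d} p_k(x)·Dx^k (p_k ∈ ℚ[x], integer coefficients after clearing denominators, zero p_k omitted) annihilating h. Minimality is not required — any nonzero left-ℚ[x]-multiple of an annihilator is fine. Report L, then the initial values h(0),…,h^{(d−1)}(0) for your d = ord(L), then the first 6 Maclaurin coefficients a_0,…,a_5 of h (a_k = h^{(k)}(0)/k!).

f: a_k = 3, 0, -6, 0, 2, 0, …
Change of var in L_f (x↦r) gives L₀.
h₀' ⇒ L via d/dx closure of L₀.
L = (16 + 32·x + 96·x^2 + 128·x^3 + 64·x^4) + (-6 - 12·x)·Dx + (1 + 4·x + 4·x^2)·Dx^2  (order 2).
h: a_k = 0, -12, -36, -16, 40, 352/5, …
ICs: h(0) = 0, h′(0) = -12.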